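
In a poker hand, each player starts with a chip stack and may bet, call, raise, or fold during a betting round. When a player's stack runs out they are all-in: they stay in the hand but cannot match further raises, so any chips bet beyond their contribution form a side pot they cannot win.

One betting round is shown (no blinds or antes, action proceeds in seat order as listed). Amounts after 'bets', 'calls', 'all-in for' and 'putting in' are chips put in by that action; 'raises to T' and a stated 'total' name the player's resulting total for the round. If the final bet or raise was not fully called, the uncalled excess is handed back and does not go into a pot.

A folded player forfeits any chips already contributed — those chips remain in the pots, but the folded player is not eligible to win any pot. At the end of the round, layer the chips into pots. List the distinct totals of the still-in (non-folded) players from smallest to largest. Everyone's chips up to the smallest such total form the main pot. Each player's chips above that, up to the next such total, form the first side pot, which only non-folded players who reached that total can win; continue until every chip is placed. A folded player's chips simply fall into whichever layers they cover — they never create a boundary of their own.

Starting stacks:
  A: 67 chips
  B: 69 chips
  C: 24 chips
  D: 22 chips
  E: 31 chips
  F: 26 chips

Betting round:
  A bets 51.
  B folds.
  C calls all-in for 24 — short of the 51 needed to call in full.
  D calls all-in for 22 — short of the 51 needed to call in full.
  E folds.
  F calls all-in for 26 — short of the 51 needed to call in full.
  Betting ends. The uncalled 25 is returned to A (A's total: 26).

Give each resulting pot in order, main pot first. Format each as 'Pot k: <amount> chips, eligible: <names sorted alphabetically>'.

Pot 1: 88 chips, eligible: A, C, D, F
Pot 2: 6 chips, eligible: A, C, F
Pot 3: 4 chips, eligible: A, F

Derivation:
Contributions (after 25 returned to A): A=26, C=24, D=22, F=26
Folded: B, E
Pot levels (distinct totals of non-folded players): 22, 24, 26
Layer 1-22: 22 each from A, C, D, F = 22*4 = 88 chips; eligible A, C, D, F
Layer 23-24: 2 each from A, C, F = 2*3 = 6 chips; eligible A, C, F
Layer 25-26: 2 each from A, F = 2*2 = 4 chips; eligible A, F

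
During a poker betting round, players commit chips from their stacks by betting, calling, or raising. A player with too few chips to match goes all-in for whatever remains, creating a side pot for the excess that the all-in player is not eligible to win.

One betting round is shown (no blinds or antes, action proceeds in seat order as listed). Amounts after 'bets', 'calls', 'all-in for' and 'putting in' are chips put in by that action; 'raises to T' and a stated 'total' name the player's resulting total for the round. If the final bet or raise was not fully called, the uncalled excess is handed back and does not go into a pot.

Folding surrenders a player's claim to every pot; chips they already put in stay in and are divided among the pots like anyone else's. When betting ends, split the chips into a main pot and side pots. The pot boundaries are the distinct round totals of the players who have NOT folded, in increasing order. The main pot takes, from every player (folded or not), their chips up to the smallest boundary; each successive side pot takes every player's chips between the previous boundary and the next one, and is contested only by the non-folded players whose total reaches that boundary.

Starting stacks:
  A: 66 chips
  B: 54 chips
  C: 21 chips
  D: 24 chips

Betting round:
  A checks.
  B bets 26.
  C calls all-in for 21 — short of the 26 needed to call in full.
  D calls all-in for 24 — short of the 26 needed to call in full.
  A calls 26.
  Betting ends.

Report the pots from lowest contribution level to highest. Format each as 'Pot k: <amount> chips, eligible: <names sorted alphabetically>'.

Pot 1: 84 chips, eligible: A, B, C, D
Pot 2: 9 chips, eligible: A, B, D
Pot 3: 4 chips, eligible: A, B

Derivation:
Contributions: A=26, B=26, C=21, D=24
Pot levels (distinct totals of non-folded players): 21, 24, 26
Layer 1-21: 21 each from A, B, C, D = 21*4 = 84 chips; eligible A, B, C, D
Layer 22-24: 3 each from A, B, D = 3*3 = 9 chips; eligible A, B, D
Layer 25-26: 2 each from A, B = 2*2 = 4 chips; eligible A, B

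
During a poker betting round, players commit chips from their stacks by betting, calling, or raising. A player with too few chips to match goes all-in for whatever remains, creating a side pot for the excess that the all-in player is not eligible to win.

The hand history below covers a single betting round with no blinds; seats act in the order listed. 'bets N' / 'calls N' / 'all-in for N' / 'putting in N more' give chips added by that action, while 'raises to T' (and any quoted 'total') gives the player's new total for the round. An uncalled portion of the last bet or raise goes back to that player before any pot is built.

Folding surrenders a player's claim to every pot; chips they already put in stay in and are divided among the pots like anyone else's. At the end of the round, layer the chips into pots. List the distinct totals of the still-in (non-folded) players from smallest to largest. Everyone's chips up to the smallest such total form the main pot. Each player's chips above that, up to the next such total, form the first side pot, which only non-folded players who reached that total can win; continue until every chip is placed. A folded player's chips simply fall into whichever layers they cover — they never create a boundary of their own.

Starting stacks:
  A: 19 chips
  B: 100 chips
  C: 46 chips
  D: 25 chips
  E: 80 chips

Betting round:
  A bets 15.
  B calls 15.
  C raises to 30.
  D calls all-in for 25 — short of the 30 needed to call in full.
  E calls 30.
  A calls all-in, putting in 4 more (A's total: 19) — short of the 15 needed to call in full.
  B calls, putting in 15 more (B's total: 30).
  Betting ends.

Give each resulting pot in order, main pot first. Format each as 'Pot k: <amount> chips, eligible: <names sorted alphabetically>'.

Pot 1: 95 chips, eligible: A, B, C, D, E
Pot 2: 24 chips, eligible: B, C, D, E
Pot 3: 15 chips, eligible: B, C, E

Derivation:
Contributions: A=19, B=30, C=30, D=25, E=30
Pot levels (distinct totals of non-folded players): 19, 25, 30
Layer 1-19: 19 each from A, B, C, D, E = 19*5 = 95 chips; eligible A, B, C, D, E
Layer 20-25: 6 each from B, C, D, E = 6*4 = 24 chips; eligible B, C, D, E
Layer 26-30: 5 each from B, C, E = 5*3 = 15 chips; eligible B, C, E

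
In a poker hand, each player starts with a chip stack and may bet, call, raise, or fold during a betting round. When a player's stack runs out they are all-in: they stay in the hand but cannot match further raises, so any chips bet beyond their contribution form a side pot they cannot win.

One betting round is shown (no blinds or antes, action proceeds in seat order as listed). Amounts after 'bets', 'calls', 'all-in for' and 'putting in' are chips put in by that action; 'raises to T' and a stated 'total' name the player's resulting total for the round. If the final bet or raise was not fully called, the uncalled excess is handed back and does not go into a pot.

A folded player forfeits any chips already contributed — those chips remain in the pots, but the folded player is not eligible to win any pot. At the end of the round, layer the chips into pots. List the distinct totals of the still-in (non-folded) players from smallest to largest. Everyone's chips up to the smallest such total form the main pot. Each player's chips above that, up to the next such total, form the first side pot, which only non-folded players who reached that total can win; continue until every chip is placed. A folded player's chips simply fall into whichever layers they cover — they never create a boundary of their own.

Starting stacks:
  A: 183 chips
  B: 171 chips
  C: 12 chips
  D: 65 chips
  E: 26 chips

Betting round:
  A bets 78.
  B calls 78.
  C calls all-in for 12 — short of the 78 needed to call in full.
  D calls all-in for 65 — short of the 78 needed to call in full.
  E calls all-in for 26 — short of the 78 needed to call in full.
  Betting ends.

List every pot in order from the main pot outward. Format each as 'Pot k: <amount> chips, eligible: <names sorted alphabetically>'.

Pot 1: 60 chips, eligible: A, B, C, D, E
Pot 2: 56 chips, eligible: A, B, D, E
Pot 3: 117 chips, eligible: A, B, D
Pot 4: 26 chips, eligible: A, B

Derivation:
Contributions: A=78, B=78, C=12, D=65, E=26
Pot levels (distinct totals of non-folded players): 12, 26, 65, 78
Layer 1-12: 12 each from A, B, C, D, E = 12*5 = 60 chips; eligible A, B, C, D, E
Layer 13-26: 14 each from A, B, D, E = 14*4 = 56 chips; eligible A, B, D, E
Layer 27-65: 39 each from A, B, D = 39*3 = 117 chips; eligible A, B, D
Layer 66-78: 13 each from A, B = 13*2 = 26 chips; eligible A, B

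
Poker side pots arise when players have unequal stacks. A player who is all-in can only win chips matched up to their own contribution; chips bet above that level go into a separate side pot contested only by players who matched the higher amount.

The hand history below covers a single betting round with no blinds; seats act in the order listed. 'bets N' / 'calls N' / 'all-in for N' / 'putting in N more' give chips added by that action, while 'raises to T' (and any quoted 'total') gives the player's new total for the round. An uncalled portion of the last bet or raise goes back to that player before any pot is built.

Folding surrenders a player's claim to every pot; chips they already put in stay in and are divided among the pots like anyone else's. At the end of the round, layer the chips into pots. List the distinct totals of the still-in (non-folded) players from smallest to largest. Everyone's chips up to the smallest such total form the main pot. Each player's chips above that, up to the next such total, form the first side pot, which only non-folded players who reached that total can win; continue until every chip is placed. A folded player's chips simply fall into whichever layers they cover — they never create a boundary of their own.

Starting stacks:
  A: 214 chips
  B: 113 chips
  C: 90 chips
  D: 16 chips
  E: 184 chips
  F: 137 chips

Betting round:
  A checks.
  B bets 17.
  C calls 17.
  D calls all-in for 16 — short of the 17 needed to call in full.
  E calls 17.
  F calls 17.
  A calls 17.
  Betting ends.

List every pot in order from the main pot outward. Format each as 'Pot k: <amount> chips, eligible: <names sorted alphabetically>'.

Contributions: A=17, B=17, C=17, D=16, E=17, F=17
Pot levels (distinct totals of non-folded players): 16, 17
Layer 1-16: 16 each from A, B, C, D, E, F = 16*6 = 96 chips; eligible A, B, C, D, E, F
Layer 17-17: 1 each from A, B, C, E, F = 1*5 = 5 chips; eligible A, B, C, E, F

Pot 1: 96 chips, eligible: A, B, C, D, E, F
Pot 2: 5 chips, eligible: A, B, C, E, F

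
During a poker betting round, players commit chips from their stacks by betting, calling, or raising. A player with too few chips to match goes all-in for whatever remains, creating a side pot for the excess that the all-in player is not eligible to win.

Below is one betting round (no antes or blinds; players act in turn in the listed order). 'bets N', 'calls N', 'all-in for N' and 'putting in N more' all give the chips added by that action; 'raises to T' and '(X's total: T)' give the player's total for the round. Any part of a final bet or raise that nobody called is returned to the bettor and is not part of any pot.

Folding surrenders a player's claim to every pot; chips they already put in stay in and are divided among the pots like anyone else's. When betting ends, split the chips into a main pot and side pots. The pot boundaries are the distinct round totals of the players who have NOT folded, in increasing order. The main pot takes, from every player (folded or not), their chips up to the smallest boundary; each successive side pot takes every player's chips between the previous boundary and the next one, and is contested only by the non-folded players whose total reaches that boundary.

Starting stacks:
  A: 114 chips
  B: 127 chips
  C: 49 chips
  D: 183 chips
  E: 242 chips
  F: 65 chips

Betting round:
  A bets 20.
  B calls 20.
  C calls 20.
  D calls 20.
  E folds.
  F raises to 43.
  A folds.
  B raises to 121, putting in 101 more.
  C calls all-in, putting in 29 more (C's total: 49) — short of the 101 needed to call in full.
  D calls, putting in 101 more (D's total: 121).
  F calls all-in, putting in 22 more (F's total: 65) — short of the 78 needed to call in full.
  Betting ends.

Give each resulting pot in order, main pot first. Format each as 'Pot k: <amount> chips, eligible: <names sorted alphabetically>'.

Contributions: A=20, B=121, C=49, D=121, F=65
Folded: A, E
Pot levels (distinct totals of non-folded players): 49, 65, 121
Layer 1-49: A 20 + B 49 + C 49 + D 49 + F 49 = 216 chips; eligible B, C, D, F
Layer 50-65: 16 each from B, D, F = 16*3 = 48 chips; eligible B, D, F
Layer 66-121: 56 each from B, D = 56*2 = 112 chips; eligible B, D

Pot 1: 216 chips, eligible: B, C, D, F
Pot 2: 48 chips, eligible: B, D, F
Pot 3: 112 chips, eligible: B, D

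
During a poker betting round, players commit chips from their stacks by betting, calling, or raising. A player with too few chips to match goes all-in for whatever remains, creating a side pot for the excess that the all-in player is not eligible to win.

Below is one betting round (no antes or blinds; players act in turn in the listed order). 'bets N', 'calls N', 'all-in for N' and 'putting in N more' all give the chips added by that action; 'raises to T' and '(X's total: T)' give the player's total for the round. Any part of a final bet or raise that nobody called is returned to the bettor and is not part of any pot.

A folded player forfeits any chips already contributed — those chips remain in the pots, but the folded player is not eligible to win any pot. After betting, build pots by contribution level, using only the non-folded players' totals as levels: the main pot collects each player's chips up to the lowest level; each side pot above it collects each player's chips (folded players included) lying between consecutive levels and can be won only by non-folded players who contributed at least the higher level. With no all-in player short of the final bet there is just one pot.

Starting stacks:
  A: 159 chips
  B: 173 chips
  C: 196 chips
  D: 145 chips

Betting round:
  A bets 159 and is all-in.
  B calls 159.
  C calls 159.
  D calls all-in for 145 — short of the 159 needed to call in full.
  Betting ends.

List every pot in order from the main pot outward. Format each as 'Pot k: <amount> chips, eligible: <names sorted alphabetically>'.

Pot 1: 580 chips, eligible: A, B, C, D
Pot 2: 42 chips, eligible: A, B, C

Derivation:
Contributions: A=159, B=159, C=159, D=145
Pot levels (distinct totals of non-folded players): 145, 159
Layer 1-145: 145 each from A, B, C, D = 145*4 = 580 chips; eligible A, B, C, D
Layer 146-159: 14 each from A, B, C = 14*3 = 42 chips; eligible A, B, C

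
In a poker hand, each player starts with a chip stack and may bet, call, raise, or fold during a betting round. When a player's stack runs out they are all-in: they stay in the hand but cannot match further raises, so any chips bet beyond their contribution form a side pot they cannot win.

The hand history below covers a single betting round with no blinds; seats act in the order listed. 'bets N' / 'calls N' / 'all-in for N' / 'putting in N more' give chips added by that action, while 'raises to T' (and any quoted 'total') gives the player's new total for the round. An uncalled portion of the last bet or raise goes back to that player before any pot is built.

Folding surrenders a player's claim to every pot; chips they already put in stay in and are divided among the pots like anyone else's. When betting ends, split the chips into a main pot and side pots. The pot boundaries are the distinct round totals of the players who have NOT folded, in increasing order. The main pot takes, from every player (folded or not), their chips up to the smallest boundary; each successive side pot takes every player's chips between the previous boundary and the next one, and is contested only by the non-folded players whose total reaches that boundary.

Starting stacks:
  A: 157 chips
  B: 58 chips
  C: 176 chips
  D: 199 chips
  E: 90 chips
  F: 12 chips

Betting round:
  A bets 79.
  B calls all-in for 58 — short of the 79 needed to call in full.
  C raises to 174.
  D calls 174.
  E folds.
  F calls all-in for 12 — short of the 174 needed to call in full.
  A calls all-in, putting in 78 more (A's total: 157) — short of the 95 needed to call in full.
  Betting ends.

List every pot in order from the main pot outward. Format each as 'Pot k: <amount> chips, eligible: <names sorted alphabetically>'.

Pot 1: 60 chips, eligible: A, B, C, D, F
Pot 2: 184 chips, eligible: A, B, C, D
Pot 3: 297 chips, eligible: A, C, D
Pot 4: 34 chips, eligible: C, D

Derivation:
Contributions: A=157, B=58, C=174, D=174, F=12
Folded: E
Pot levels (distinct totals of non-folded players): 12, 58, 157, 174
Layer 1-12: 12 each from A, B, C, D, F = 12*5 = 60 chips; eligible A, B, C, D, F
Layer 13-58: 46 each from A, B, C, D = 46*4 = 184 chips; eligible A, B, C, D
Layer 59-157: 99 each from A, C, D = 99*3 = 297 chips; eligible A, C, D
Layer 158-174: 17 each from C, D = 17*2 = 34 chips; eligible C, D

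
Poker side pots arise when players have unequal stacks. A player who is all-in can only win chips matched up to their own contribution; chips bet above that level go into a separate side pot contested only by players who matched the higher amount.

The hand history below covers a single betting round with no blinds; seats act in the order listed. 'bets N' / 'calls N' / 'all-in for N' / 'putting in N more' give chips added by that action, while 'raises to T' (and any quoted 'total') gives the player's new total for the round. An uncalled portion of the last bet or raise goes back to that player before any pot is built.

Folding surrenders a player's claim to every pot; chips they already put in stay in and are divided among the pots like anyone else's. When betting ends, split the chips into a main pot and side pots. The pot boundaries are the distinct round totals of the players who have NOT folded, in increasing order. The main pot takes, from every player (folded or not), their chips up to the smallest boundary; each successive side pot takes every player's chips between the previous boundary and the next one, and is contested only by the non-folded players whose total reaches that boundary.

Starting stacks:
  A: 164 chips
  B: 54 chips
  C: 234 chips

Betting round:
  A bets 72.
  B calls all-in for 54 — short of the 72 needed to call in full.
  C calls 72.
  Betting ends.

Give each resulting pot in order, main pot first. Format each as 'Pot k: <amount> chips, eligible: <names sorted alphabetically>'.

Contributions: A=72, B=54, C=72
Pot levels (distinct totals of non-folded players): 54, 72
Layer 1-54: 54 each from A, B, C = 54*3 = 162 chips; eligible A, B, C
Layer 55-72: 18 each from A, C = 18*2 = 36 chips; eligible A, C

Pot 1: 162 chips, eligible: A, B, C
Pot 2: 36 chips, eligible: A, C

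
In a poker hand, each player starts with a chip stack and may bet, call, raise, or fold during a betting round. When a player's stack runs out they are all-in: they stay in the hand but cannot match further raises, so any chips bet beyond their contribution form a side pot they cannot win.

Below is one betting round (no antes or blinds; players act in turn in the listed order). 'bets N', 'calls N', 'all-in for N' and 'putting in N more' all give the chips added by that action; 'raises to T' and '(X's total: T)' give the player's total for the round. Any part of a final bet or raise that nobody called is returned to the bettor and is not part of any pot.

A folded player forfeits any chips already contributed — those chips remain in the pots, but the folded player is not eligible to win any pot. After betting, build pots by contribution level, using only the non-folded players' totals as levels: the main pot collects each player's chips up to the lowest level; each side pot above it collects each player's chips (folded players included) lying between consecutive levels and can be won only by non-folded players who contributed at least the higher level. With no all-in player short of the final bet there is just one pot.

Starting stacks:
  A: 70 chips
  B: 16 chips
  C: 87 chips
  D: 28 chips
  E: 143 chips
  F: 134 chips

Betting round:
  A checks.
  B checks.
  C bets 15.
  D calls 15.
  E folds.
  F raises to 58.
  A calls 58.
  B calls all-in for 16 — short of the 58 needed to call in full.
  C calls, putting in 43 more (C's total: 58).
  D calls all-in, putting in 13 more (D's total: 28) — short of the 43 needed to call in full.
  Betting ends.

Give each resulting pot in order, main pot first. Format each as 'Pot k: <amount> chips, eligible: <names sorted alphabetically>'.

Pot 1: 80 chips, eligible: A, B, C, D, F
Pot 2: 48 chips, eligible: A, C, D, F
Pot 3: 90 chips, eligible: A, C, F

Derivation:
Contributions: A=58, B=16, C=58, D=28, F=58
Folded: E
Pot levels (distinct totals of non-folded players): 16, 28, 58
Layer 1-16: 16 each from A, B, C, D, F = 16*5 = 80 chips; eligible A, B, C, D, F
Layer 17-28: 12 each from A, C, D, F = 12*4 = 48 chips; eligible A, C, D, F
Layer 29-58: 30 each from A, C, F = 30*3 = 90 chips; eligible A, C, F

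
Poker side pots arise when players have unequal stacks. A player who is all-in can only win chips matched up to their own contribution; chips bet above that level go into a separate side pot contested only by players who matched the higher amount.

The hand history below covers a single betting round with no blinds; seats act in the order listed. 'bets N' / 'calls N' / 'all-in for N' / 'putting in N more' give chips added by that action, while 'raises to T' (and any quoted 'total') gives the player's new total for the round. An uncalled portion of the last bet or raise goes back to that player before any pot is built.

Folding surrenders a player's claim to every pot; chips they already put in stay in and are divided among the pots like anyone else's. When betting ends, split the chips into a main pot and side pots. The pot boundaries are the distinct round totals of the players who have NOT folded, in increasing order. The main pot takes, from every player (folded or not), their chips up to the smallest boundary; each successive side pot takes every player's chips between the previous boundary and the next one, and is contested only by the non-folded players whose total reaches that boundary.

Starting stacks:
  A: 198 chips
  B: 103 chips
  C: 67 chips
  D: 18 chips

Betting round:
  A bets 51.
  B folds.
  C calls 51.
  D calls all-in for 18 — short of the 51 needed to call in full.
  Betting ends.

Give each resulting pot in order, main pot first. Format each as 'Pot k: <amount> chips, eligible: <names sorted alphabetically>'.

Contributions: A=51, C=51, D=18
Folded: B
Pot levels (distinct totals of non-folded players): 18, 51
Layer 1-18: 18 each from A, C, D = 18*3 = 54 chips; eligible A, C, D
Layer 19-51: 33 each from A, C = 33*2 = 66 chips; eligible A, C

Pot 1: 54 chips, eligible: A, C, D
Pot 2: 66 chips, eligible: A, C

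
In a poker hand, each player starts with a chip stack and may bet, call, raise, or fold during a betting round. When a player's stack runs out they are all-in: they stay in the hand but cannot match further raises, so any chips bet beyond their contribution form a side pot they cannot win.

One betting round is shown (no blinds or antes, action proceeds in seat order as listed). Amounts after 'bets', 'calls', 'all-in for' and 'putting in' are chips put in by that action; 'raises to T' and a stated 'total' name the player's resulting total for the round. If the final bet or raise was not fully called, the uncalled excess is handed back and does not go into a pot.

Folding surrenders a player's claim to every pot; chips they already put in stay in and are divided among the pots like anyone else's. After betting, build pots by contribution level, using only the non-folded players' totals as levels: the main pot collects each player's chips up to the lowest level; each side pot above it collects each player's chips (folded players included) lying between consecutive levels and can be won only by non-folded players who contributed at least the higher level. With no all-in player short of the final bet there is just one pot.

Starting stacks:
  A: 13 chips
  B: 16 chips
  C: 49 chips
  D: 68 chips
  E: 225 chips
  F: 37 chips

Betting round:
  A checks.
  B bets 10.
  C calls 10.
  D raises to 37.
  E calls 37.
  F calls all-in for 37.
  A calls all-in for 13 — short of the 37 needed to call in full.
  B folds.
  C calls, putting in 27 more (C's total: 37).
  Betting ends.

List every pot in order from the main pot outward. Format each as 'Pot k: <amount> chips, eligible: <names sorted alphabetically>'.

Contributions: A=13, B=10, C=37, D=37, E=37, F=37
Folded: B
Pot levels (distinct totals of non-folded players): 13, 37
Layer 1-13: A 13 + B 10 + C 13 + D 13 + E 13 + F 13 = 75 chips; eligible A, C, D, E, F
Layer 14-37: 24 each from C, D, E, F = 24*4 = 96 chips; eligible C, D, E, F

Pot 1: 75 chips, eligible: A, C, D, E, F
Pot 2: 96 chips, eligible: C, D, E, F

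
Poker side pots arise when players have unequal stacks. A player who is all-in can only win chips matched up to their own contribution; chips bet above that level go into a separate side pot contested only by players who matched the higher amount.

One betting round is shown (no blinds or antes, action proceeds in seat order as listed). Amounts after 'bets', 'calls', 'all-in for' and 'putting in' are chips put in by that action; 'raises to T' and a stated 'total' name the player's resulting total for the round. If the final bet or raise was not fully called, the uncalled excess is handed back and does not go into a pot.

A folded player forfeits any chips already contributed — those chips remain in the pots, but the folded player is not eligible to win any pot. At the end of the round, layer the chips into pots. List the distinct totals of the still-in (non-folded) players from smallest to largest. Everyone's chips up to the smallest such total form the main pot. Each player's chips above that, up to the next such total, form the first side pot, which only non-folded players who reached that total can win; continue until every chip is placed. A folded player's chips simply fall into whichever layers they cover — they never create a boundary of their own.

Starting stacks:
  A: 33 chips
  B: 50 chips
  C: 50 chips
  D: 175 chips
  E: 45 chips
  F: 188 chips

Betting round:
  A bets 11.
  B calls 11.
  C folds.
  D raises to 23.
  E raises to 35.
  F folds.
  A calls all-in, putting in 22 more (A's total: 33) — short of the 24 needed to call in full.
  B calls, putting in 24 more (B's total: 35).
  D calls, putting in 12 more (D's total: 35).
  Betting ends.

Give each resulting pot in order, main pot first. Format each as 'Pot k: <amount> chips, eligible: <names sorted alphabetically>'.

Pot 1: 132 chips, eligible: A, B, D, E
Pot 2: 6 chips, eligible: B, D, E

Derivation:
Contributions: A=33, B=35, D=35, E=35
Folded: C, F
Pot levels (distinct totals of non-folded players): 33, 35
Layer 1-33: 33 each from A, B, D, E = 33*4 = 132 chips; eligible A, B, D, E
Layer 34-35: 2 each from B, D, E = 2*3 = 6 chips; eligible B, D, E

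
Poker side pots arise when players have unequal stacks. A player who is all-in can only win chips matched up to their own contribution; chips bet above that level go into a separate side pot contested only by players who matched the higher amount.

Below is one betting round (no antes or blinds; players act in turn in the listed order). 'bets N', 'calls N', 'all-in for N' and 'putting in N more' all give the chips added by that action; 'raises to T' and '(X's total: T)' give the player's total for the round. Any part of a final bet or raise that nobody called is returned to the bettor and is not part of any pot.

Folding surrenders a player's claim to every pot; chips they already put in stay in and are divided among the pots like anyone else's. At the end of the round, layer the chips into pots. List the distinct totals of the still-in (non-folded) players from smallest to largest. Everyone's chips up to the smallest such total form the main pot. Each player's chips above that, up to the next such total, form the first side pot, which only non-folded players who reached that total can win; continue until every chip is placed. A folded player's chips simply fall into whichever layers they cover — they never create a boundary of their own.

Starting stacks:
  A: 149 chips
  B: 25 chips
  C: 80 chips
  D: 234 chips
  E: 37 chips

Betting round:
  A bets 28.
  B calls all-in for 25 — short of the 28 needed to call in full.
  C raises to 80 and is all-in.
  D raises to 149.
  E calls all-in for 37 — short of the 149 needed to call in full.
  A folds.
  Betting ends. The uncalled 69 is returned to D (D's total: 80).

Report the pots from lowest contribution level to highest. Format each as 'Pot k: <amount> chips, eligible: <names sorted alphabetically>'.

Pot 1: 125 chips, eligible: B, C, D, E
Pot 2: 39 chips, eligible: C, D, E
Pot 3: 86 chips, eligible: C, D

Derivation:
Contributions (after 69 returned to D): A=28, B=25, C=80, D=80, E=37
Folded: A
Pot levels (distinct totals of non-folded players): 25, 37, 80
Layer 1-25: 25 each from A, B, C, D, E = 25*5 = 125 chips; eligible B, C, D, E
Layer 26-37: A 3 + C 12 + D 12 + E 12 = 39 chips; eligible C, D, E
Layer 38-80: 43 each from C, D = 43*2 = 86 chips; eligible C, D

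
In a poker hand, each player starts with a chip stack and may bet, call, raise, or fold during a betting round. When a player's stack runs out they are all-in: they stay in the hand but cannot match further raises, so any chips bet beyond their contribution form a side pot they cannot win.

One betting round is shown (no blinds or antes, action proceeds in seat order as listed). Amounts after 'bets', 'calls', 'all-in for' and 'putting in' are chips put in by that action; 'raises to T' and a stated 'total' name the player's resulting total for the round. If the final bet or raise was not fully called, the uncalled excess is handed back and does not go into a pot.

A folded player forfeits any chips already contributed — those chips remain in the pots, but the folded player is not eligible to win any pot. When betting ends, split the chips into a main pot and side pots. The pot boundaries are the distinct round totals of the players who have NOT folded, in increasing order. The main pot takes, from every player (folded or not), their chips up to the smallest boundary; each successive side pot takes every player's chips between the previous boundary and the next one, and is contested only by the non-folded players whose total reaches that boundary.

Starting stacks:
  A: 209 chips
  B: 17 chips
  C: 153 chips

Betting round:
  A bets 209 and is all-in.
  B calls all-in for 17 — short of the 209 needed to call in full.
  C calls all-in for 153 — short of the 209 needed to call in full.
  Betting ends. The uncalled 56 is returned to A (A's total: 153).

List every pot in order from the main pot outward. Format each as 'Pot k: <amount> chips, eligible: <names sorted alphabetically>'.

Contributions (after 56 returned to A): A=153, B=17, C=153
Pot levels (distinct totals of non-folded players): 17, 153
Layer 1-17: 17 each from A, B, C = 17*3 = 51 chips; eligible A, B, C
Layer 18-153: 136 each from A, C = 136*2 = 272 chips; eligible A, C

Pot 1: 51 chips, eligible: A, B, C
Pot 2: 272 chips, eligible: A, C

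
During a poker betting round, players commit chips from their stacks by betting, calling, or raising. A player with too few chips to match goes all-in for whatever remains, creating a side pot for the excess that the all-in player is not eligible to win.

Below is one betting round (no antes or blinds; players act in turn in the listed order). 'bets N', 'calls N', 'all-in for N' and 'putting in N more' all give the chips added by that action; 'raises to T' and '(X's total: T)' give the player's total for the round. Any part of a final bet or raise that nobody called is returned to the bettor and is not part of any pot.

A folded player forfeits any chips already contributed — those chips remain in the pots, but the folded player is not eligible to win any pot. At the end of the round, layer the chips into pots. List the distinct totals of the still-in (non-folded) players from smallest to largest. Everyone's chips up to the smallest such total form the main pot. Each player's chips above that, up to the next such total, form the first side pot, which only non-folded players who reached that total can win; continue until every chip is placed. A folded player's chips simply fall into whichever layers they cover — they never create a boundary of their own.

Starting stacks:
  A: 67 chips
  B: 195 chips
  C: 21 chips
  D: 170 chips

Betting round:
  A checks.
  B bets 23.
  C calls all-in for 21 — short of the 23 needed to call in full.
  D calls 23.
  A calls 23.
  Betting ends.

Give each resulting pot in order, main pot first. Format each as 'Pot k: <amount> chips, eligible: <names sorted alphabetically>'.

Pot 1: 84 chips, eligible: A, B, C, D
Pot 2: 6 chips, eligible: A, B, D

Derivation:
Contributions: A=23, B=23, C=21, D=23
Pot levels (distinct totals of non-folded players): 21, 23
Layer 1-21: 21 each from A, B, C, D = 21*4 = 84 chips; eligible A, B, C, D
Layer 22-23: 2 each from A, B, D = 2*3 = 6 chips; eligible A, B, D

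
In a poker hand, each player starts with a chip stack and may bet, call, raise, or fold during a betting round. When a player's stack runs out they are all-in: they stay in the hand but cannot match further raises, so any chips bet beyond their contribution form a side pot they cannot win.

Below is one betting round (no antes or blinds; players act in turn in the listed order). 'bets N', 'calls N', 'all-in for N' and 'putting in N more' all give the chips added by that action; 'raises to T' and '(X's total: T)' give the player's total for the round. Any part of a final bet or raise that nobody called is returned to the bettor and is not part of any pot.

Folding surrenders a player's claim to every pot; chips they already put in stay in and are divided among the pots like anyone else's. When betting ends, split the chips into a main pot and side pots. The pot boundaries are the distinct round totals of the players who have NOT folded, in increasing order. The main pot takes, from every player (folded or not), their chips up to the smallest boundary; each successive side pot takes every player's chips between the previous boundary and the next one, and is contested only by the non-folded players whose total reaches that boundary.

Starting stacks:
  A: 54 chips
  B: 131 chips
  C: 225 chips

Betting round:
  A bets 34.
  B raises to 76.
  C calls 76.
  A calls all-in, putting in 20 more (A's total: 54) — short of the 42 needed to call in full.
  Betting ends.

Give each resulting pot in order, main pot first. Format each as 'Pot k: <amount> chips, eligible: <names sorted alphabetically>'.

Pot 1: 162 chips, eligible: A, B, C
Pot 2: 44 chips, eligible: B, C

Derivation:
Contributions: A=54, B=76, C=76
Pot levels (distinct totals of non-folded players): 54, 76
Layer 1-54: 54 each from A, B, C = 54*3 = 162 chips; eligible A, B, C
Layer 55-76: 22 each from B, C = 22*2 = 44 chips; eligible B, C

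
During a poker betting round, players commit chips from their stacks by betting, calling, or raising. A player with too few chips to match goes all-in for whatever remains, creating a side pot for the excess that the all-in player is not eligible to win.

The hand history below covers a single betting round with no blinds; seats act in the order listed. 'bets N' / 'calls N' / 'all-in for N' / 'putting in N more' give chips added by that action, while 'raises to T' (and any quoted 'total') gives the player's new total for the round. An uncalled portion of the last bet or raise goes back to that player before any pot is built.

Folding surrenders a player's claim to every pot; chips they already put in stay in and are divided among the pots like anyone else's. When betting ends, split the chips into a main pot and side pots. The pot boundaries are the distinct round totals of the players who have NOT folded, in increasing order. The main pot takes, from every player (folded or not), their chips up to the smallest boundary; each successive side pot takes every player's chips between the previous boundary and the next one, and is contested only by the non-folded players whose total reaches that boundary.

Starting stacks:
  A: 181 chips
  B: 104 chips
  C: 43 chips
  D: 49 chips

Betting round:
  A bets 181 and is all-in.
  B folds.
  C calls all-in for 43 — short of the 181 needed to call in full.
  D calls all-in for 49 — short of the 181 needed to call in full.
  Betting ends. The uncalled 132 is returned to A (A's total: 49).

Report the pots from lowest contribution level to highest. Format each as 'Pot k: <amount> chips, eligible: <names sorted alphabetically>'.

Contributions (after 132 returned to A): A=49, C=43, D=49
Folded: B
Pot levels (distinct totals of non-folded players): 43, 49
Layer 1-43: 43 each from A, C, D = 43*3 = 129 chips; eligible A, C, D
Layer 44-49: 6 each from A, D = 6*2 = 12 chips; eligible A, D

Pot 1: 129 chips, eligible: A, C, D
Pot 2: 12 chips, eligible: A, D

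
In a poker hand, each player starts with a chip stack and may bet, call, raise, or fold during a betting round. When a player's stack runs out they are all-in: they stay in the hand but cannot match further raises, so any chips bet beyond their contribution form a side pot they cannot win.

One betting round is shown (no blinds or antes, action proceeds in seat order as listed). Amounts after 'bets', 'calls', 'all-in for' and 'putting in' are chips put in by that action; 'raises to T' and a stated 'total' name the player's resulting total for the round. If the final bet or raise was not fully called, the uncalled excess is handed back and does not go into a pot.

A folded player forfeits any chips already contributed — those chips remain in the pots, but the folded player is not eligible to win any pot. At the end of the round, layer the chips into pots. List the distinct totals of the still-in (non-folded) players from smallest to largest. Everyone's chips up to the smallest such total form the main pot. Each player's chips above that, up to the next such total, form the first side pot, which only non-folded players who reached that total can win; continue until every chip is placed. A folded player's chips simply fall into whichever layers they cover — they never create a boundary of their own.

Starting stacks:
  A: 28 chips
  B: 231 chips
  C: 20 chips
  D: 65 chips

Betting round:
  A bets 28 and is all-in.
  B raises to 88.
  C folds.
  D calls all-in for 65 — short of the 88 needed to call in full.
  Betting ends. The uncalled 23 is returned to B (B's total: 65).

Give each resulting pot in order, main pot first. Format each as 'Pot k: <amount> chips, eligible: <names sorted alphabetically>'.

Pot 1: 84 chips, eligible: A, B, D
Pot 2: 74 chips, eligible: B, D

Derivation:
Contributions (after 23 returned to B): A=28, B=65, D=65
Folded: C
Pot levels (distinct totals of non-folded players): 28, 65
Layer 1-28: 28 each from A, B, D = 28*3 = 84 chips; eligible A, B, D
Layer 29-65: 37 each from B, D = 37*2 = 74 chips; eligible B, D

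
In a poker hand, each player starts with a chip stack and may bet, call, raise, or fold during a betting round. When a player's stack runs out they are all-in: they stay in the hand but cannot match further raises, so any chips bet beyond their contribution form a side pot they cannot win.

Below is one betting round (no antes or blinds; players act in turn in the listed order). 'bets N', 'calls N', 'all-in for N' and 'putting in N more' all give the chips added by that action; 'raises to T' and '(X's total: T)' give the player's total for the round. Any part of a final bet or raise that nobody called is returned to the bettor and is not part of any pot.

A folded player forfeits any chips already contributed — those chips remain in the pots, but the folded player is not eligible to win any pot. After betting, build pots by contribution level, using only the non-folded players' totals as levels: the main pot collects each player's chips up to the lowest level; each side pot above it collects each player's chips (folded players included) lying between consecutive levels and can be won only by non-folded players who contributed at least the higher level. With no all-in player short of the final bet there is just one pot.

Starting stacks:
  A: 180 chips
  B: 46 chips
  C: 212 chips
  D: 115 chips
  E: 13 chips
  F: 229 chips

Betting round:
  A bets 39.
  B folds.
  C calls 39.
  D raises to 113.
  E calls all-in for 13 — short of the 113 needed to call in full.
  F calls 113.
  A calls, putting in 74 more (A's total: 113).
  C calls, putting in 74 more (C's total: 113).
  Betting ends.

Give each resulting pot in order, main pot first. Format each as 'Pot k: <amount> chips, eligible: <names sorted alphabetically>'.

Pot 1: 65 chips, eligible: A, C, D, E, F
Pot 2: 400 chips, eligible: A, C, D, F

Derivation:
Contributions: A=113, C=113, D=113, E=13, F=113
Folded: B
Pot levels (distinct totals of non-folded players): 13, 113
Layer 1-13: 13 each from A, C, D, E, F = 13*5 = 65 chips; eligible A, C, D, E, F
Layer 14-113: 100 each from A, C, D, F = 100*4 = 400 chips; eligible A, C, D, F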